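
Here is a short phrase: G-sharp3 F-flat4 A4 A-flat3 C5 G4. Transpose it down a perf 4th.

D#3 Cb4 E4 Eb3 G4 D4

G#3: a fourth down reaches D, and 5 semitones makes it D#3.
Fb4: a fourth down reaches C, and 5 semitones makes it Cb4.
A perfect fourth down from A4 gives E4.
Ab3 down a perfect fourth is Eb3.
C5: a fourth down reaches G, and 5 semitones makes it G4.
G4: a fourth down reaches D, and 5 semitones makes it D4.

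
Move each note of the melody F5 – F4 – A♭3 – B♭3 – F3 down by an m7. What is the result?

F5 down a minor seventh is G4.
A minor seventh down from F4 gives G3.
Ab3: a seventh down reaches B, and 10 semitones makes it Bb2.
A minor seventh down from Bb3 gives C3.
F3 down a minor seventh is G2.

G4 G3 Bb2 C3 G2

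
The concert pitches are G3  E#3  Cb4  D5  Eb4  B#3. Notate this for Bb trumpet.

A3 F##3 Db4 E5 F4 C##4

Written C4 sounds as Bb3 on the Bb trumpet, so concert pitches are written a major second up.
G3 -> A3
E#3 -> F##3
Cb4 -> Db4
D5 -> E5
Eb4 -> F4
B#3 -> C##4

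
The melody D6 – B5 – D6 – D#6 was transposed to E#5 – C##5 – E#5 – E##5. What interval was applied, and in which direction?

From D6 to E#5 is 7 letter names — a seventh of some quality.
E#5 to D6 is 9 semitones, which makes it a diminished seventh; the second version is lower, so the direction is down.
Checking another pair — D#6 → E##5 — gives the same interval.

down a diminished seventh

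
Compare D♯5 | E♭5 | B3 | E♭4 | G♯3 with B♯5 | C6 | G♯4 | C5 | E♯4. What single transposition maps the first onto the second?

Take the first pair: D#5 → B#5. D to B spans 6 letter names, so the interval is some kind of sixth.
D#5 to B#5 is 9 semitones, which makes it a major sixth; the second version is higher, so the direction is up.
Checking another pair — G#3 → E#4 — gives the same interval.

up a major sixth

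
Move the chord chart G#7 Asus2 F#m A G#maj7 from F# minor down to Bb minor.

C7 Dbsus2 Bbm Db Cmaj7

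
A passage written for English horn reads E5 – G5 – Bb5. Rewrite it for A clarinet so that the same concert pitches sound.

C5 Eb5 Gb5

First find concert pitch: the English horn sounds a perfect fifth below written, so E5 G5 Bb5 sounds A4 C5 Eb5.
Then write for A clarinet: it sounds a minor third below written, so the part must be a minor third above concert.
A4 → C5
C5 → Eb5
Eb5 → Gb5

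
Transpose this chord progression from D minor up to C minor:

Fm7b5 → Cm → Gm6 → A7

Ebm7b5 Bbm Fm6 G7

D minor up to C minor is a minor seventh; each chord root moves by that interval while the quality stays the same.
Fm7b5: root F up a minor seventh → Eb, giving Ebm7b5.
Cm: root C up a minor seventh → Bb, giving Bbm.
Gm6: root G up a minor seventh → F, giving Fm6.
A7: root A up a minor seventh → G, giving G7.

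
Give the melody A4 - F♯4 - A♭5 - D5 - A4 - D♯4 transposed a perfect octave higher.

A5 F#5 Ab6 D6 A5 D#5

A perfect octave up from A4 gives A5.
F#4 up a perfect octave is F#5.
A perfect octave up from Ab5 gives Ab6.
A perfect octave up from D5 gives D6.
A4: an octave up reaches A, and 12 semitones makes it A5.
D#4 up a perfect octave is D#5.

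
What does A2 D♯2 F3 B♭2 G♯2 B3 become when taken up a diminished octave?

Ab3 D3 Fb4 Bbb3 G3 Bb4

A2: an octave up reaches A, and 11 semitones makes it Ab3.
D#2: an octave up reaches D, and 11 semitones makes it D3.
A diminished octave up from F3 gives Fb4.
Bb2 up a diminished octave is Bbb3.
G#2 up a diminished octave is G3.
B3: an octave up reaches B, and 11 semitones makes it Bb4.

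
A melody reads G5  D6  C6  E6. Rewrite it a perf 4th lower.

G5: a fourth down reaches D, and 5 semitones makes it D5.
D6: a fourth down reaches A, and 5 semitones makes it A5.
C6 down a perfect fourth is G5.
E6 down a perfect fourth is B5.

D5 A5 G5 B5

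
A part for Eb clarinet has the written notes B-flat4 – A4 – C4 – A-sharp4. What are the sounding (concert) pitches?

The Eb clarinet sounds a minor third above written, so transpose each written note up a minor third.
Bb4 gives Db5
A4 gives C5
C4 gives Eb4
A#4 gives C#5

Db5 C5 Eb4 C#5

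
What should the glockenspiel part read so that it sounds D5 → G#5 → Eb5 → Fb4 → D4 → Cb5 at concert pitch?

The glockenspiel sounds a perfect fifteenth above written, so the written part must be a perfect fifteenth below concert — transpose each note down.
D5 -> D3
G#5 -> G#3
Eb5 -> Eb3
Fb4 -> Fb2
D4 -> D2
Cb5 -> Cb3

D3 G#3 Eb3 Fb2 D2 Cb3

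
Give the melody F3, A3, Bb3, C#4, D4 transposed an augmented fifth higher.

C#4 E#4 F#4 G##4 A#4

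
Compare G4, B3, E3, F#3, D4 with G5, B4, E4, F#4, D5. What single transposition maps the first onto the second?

up a perfect octave

From G4 to G5 is 8 letter names — an octave of some quality.
G4 to G5 is 12 semitones, which makes it a perfect octave; the second version is higher, so the direction is up.
Checking another pair — D4 → D5 — gives the same interval.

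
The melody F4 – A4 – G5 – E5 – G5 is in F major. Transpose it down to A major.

From F down to A is a minor sixth; apply that to each pitch.
F4 -> A3
A4 -> C#4
G5 -> B4
E5 -> G#4
G5 -> B4

A3 C#4 B4 G#4 B4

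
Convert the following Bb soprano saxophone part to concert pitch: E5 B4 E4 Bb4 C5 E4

D5 A4 D4 Ab4 Bb4 D4

The Bb soprano saxophone sounds a major second below written, so transpose each written note down a major second.
E5 -> D5
B4 -> A4
E4 -> D4
Bb4 -> Ab4
C5 -> Bb4
E4 -> D4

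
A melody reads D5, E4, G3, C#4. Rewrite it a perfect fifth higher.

A perfect fifth up from D5 gives A5.
A perfect fifth up from E4 gives B4.
G3 up a perfect fifth is D4.
C#4 up a perfect fifth is G#4.

A5 B4 D4 G#4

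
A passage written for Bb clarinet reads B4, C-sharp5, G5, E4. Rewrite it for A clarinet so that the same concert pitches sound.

C5 D5 Ab5 F4

First find concert pitch: the Bb clarinet sounds a major second below written, so B4 C-sharp5 G5 E4 sounds A4 B4 F5 D4.
Then write for A clarinet: it sounds a minor third below written, so the part must be a minor third above concert.
A4 → C5
B4 → D5
F5 → Ab5
D4 → F4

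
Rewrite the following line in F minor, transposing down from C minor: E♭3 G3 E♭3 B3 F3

C minor to F minor down is a perfect fifth, so every note moves down by that interval.
Eb3 becomes Ab2
G3 becomes C3
Eb3 becomes Ab2
B3 becomes E3
F3 becomes Bb2

Ab2 C3 Ab2 E3 Bb2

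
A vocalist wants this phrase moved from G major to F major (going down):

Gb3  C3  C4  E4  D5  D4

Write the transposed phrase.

Fb3 Bb2 Bb3 D4 C5 C4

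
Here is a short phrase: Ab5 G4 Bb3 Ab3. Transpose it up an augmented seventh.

G#6 F##5 A#4 G#4

Ab5 → G#6
G4 → F##5
Bb3 → A#4
Ab3 → G#4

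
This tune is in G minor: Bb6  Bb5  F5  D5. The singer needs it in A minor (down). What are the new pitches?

C6 C5 G4 E4

From G down to A is a minor seventh; apply that to each pitch.
Bb6 -> C6
Bb5 -> C5
F5 -> G4
D5 -> E4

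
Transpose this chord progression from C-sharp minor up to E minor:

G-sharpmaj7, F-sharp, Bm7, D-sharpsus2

C-sharp minor up to E minor is a minor third; each chord root moves by that interval while the quality stays the same.
G-sharpmaj7: root G-sharp up a minor third → B, giving Bmaj7.
F-sharp: root F-sharp up a minor third → A, giving A.
Bm7: root B up a minor third → D, giving Dm7.
D-sharpsus2: root D-sharp up a minor third → F#, giving F#sus2.

Bmaj7 A Dm7 F#sus2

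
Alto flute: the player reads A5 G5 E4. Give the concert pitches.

E5 D5 B3

The alto flute sounds a perfect fourth below written, so transpose each written note down a perfect fourth.
A5 to E5
G5 to D5
E4 to B3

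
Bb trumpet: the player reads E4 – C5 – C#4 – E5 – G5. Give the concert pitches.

D4 Bb4 B3 D5 F5

The Bb trumpet sounds a major second below written, so transpose each written note down a major second.
E4 → D4
C5 → Bb4
C#4 → B3
E5 → D5
G5 → F5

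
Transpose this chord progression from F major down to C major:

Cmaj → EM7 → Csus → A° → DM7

Gmaj BM7 Gsus E° AM7

F major down to C major is a perfect fourth; each chord root moves by that interval while the quality stays the same.
Cmaj: root C down a perfect fourth → G, giving Gmaj.
EM7: root E down a perfect fourth → B, giving BM7.
Csus: root C down a perfect fourth → G, giving Gsus.
A°: root A down a perfect fourth → E, giving E°.
DM7: root D down a perfect fourth → A, giving AM7.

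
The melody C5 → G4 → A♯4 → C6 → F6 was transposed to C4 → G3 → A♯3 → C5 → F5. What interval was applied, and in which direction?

down a perfect octave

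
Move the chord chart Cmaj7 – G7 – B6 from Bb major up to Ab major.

Bb major up to Ab major is a minor seventh; each chord root moves by that interval while the quality stays the same.
Cmaj7: root C up a minor seventh → Bb, giving Bbmaj7.
G7: root G up a minor seventh → F, giving F7.
B6: root B up a minor seventh → A, giving A6.

Bbmaj7 F7 A6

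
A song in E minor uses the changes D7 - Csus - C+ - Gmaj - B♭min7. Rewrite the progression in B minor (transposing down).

A7 Gsus G+ Dmaj Fmin7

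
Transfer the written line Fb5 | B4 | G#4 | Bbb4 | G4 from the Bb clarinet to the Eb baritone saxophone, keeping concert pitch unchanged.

Cb7 F#6 D#6 Fb6 D6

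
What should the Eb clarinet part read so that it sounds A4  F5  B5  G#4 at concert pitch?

Written C4 sounds as Eb4 on the Eb clarinet, so concert pitches are written a minor third down.
A4 → F#4
F5 → D5
B5 → G#5
G#4 → E#4

F#4 D5 G#5 E#4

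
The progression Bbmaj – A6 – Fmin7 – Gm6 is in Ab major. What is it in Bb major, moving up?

Cmaj B6 Gmin7 Am6

Ab major up to Bb major is a major second; each chord root moves by that interval while the quality stays the same.
Bbmaj: root Bb up a major second → C, giving Cmaj.
A6: root A up a major second → B, giving B6.
Fmin7: root F up a major second → G, giving Gmin7.
Gm6: root G up a major second → A, giving Am6.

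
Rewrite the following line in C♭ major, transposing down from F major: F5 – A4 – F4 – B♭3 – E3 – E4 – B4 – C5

Cb5 Eb4 Cb4 Fb3 Bb2 Bb3 F4 Gb4

From F down to C♭ is an augmented fourth; apply that to each pitch.
F5 → Cb5
A4 → Eb4
F4 → Cb4
Bb3 → Fb3
E3 → Bb2
E4 → Bb3
B4 → F4
C5 → Gb4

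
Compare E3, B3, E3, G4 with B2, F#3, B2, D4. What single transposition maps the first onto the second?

Take the first pair: E3 → B2. E to B spans 4 letter names, so the interval is some kind of fourth.
B2 to E3 is 5 semitones, which makes it a perfect fourth; the second version is lower, so the direction is down.
Checking another pair — G4 → D4 — gives the same interval.

down a perfect fourth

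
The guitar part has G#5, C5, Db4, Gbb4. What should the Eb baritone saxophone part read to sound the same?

First find concert pitch: the guitar sounds a perfect octave below written, so G#5 C5 Db4 Gbb4 sounds G#4 C4 Db3 Gbb3.
Then write for Eb baritone saxophone: it sounds a major thirteenth below written, so the part must be a major thirteenth above concert.
G#4 → E#6
C4 → A5
Db3 → Bb4
Gbb3 → Ebb5

E#6 A5 Bb4 Ebb5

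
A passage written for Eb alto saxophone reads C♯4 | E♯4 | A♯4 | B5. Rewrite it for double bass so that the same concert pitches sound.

E4 G#4 C#5 D6

First find concert pitch: the Eb alto saxophone sounds a major sixth below written, so C♯4 E♯4 A♯4 B5 sounds E3 G#3 C#4 D5.
Then write for double bass: it sounds a perfect octave below written, so the part must be a perfect octave above concert.
E3 → E4
G#3 → G#4
C#4 → C#5
D5 → D6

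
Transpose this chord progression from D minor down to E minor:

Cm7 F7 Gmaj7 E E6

Dm7 G7 Amaj7 F# F#6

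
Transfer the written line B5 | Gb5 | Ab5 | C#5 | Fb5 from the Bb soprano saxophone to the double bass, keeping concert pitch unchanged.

A6 Fb6 Gb6 B5 Ebb6

First find concert pitch: the Bb soprano saxophone sounds a major second below written, so B5 Gb5 Ab5 C#5 Fb5 sounds A5 Fb5 Gb5 B4 Ebb5.
Then write for double bass: it sounds a perfect octave below written, so the part must be a perfect octave above concert.
A5 → A6
Fb5 → Fb6
Gb5 → Gb6
B4 → B5
Ebb5 → Ebb6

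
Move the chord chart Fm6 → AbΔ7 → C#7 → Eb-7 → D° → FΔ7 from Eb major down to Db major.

Ebm6 GbΔ7 B7 Db-7 C° EbΔ7

Eb major down to Db major is a major second; each chord root moves by that interval while the quality stays the same.
Fm6: root F down a major second → Eb, giving Ebm6.
AbΔ7: root Ab down a major second → Gb, giving GbΔ7.
C#7: root C# down a major second → B, giving B7.
Eb-7: root Eb down a major second → Db, giving Db-7.
D°: root D down a major second → C, giving C°.
FΔ7: root F down a major second → Eb, giving EbΔ7.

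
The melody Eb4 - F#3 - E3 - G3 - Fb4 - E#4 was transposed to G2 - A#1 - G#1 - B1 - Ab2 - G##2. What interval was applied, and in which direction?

down a minor thirteenth

From Eb4 to G2 is 13 letter names — a thirteenth of some quality.
G2 to Eb4 is 20 semitones, which makes it a minor thirteenth; the second version is lower, so the direction is down.
Checking another pair — E#4 → G##2 — gives the same interval.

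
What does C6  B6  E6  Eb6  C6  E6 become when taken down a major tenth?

Ab4 G5 C5 Cb5 Ab4 C5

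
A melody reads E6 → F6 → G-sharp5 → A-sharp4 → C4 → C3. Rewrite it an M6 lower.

G5 Ab5 B4 C#4 Eb3 Eb2

E6 down a major sixth is G5.
F6: a sixth down reaches A, and 9 semitones makes it Ab5.
A major sixth down from G#5 gives B4.
A#4 down a major sixth is C#4.
C4 down a major sixth is Eb3.
C3: a sixth down reaches E, and 9 semitones makes it Eb2.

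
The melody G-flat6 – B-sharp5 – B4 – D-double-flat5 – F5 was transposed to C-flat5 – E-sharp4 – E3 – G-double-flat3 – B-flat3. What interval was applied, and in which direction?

From Gb6 to Cb5 is 12 letter names — a twelfth of some quality.
Cb5 to Gb6 is 19 semitones, which makes it a perfect twelfth; the second version is lower, so the direction is down.
Checking another pair — F5 → Bb3 — gives the same interval.

down a perfect twelfth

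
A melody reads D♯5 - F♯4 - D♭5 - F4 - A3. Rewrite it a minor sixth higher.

B5 D5 Bbb5 Db5 F4

A minor sixth up from D#5 gives B5.
A minor sixth up from F#4 gives D5.
A minor sixth up from Db5 gives Bbb5.
A minor sixth up from F4 gives Db5.
A minor sixth up from A3 gives F4.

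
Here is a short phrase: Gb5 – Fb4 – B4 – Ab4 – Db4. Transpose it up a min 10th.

Bbb6 Abb5 D6 Cb6 Fb5

Gb5 gives Bbb6
Fb4 gives Abb5
B4 gives D6
Ab4 gives Cb6
Db4 gives Fb5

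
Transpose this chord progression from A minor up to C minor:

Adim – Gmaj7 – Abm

A minor up to C minor is a minor third; each chord root moves by that interval while the quality stays the same.
Adim: root A up a minor third → C, giving Cdim.
Gmaj7: root G up a minor third → Bb, giving Bbmaj7.
Abm: root Ab up a minor third → Cb, giving Cbm.

Cdim Bbmaj7 Cbm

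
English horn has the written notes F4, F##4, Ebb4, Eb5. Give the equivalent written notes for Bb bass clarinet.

C5 C##5 Bbb4 Bb5

First find concert pitch: the English horn sounds a perfect fifth below written, so F4 F##4 Ebb4 Eb5 sounds Bb3 B#3 Abb3 Ab4.
Then write for Bb bass clarinet: it sounds a major ninth below written, so the part must be a major ninth above concert.
Bb3 → C5
B#3 → C##5
Abb3 → Bbb4
Ab4 → Bb5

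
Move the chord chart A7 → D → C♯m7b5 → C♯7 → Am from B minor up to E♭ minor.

Db7 Gb Fm7b5 F7 Dbm

B minor up to E♭ minor is a diminished fourth; each chord root moves by that interval while the quality stays the same.
A7: root A up a diminished fourth → Db, giving Db7.
D: root D up a diminished fourth → Gb, giving Gb.
C♯m7b5: root C♯ up a diminished fourth → F, giving Fm7b5.
C♯7: root C♯ up a diminished fourth → F, giving F7.
Am: root A up a diminished fourth → Db, giving Dbm.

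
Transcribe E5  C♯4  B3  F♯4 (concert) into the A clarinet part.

G5 E4 D4 A4

The A clarinet sounds a minor third below written, so the written part must be a minor third above concert — transpose each note up.
E5 gives G5
C#4 gives E4
B3 gives D4
F#4 gives A4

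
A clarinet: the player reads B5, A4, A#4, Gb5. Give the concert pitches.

Written C4 on the A clarinet sounds as A3, a minor third lower; apply that shift to every note.
B5 becomes G#5
A4 becomes F#4
A#4 becomes F##4
Gb5 becomes Eb5

G#5 F#4 F##4 Eb5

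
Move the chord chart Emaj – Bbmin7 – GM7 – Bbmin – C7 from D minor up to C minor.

Dmaj Abmin7 FM7 Abmin Bb7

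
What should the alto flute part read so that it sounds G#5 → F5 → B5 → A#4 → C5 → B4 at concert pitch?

C#6 Bb5 E6 D#5 F5 E5

The alto flute sounds a perfect fourth below written, so the written part must be a perfect fourth above concert — transpose each note up.
G#5 to C#6
F5 to Bb5
B5 to E6
A#4 to D#5
C5 to F5
B4 to E5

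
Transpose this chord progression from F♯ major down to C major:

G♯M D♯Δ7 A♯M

F♯ major down to C major is an augmented fourth; each chord root moves by that interval while the quality stays the same.
G♯M: root G♯ down an augmented fourth → D, giving DM.
D♯Δ7: root D♯ down an augmented fourth → A, giving AΔ7.
A♯M: root A♯ down an augmented fourth → E, giving EM.

DM AΔ7 EM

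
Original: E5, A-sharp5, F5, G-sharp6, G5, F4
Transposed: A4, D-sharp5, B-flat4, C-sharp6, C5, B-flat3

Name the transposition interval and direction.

down a perfect fifth

From E5 to A4 is 5 letter names — a fifth of some quality.
A4 to E5 is 7 semitones, which makes it a perfect fifth; the second version is lower, so the direction is down.
Checking another pair — F4 → Bb3 — gives the same interval.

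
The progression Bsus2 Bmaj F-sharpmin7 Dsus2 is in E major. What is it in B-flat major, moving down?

E major down to B-flat major is an augmented fourth; each chord root moves by that interval while the quality stays the same.
Bsus2: root B down an augmented fourth → F, giving Fsus2.
Bmaj: root B down an augmented fourth → F, giving Fmaj.
F-sharpmin7: root F-sharp down an augmented fourth → C, giving Cmin7.
Dsus2: root D down an augmented fourth → Ab, giving Absus2.

Fsus2 Fmaj Cmin7 Absus2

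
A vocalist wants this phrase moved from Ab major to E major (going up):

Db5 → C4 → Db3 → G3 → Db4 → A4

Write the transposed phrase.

Ab major to E major up is an augmented fifth, so every note moves up by that interval.
Db5 gives A5
C4 gives G#4
Db3 gives A3
G3 gives D#4
Db4 gives A4
A4 gives E#5

A5 G#4 A3 D#4 A4 E#5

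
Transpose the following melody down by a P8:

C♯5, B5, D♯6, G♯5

C#5 -> C#4
B5 -> B4
D#6 -> D#5
G#5 -> G#4

C#4 B4 D#5 G#4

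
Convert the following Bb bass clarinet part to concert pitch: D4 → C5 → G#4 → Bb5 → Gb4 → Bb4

Written C4 on the Bb bass clarinet sounds as Bb2, a major ninth lower; apply that shift to every note.
D4 -> C3
C5 -> Bb3
G#4 -> F#3
Bb5 -> Ab4
Gb4 -> Fb3
Bb4 -> Ab3

C3 Bb3 F#3 Ab4 Fb3 Ab3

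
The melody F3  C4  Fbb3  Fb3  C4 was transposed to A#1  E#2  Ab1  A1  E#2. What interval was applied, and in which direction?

From F3 to A#1 is 13 letter names — a thirteenth of some quality.
A#1 to F3 is 19 semitones, which makes it a diminished thirteenth; the second version is lower, so the direction is down.
Checking another pair — C4 → E#2 — gives the same interval.

down a diminished thirteenth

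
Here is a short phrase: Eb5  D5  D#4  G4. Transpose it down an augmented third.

Cbb5 Bbb4 Bb3 Ebb4

Eb5 gives Cbb5
D5 gives Bbb4
D#4 gives Bb3
G4 gives Ebb4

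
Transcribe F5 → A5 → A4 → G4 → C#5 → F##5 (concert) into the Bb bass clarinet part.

Written C4 sounds as Bb2 on the Bb bass clarinet, so concert pitches are written a major ninth up.
F5 gives G6
A5 gives B6
A4 gives B5
G4 gives A5
C#5 gives D#6
F##5 gives G##6

G6 B6 B5 A5 D#6 G##6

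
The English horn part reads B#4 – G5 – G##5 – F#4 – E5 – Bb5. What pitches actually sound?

Written C4 on the English horn sounds as F3, a perfect fifth lower; apply that shift to every note.
B#4 -> E#4
G5 -> C5
G##5 -> C##5
F#4 -> B3
E5 -> A4
Bb5 -> Eb5

E#4 C5 C##5 B3 A4 Eb5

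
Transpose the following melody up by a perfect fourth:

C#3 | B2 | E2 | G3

F#3 E3 A2 C4

C#3: a fourth up reaches F, and 5 semitones makes it F#3.
B2 up a perfect fourth is E3.
A perfect fourth up from E2 gives A2.
G3: a fourth up reaches C, and 5 semitones makes it C4.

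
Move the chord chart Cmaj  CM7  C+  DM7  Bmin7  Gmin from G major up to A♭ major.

G major up to A♭ major is a minor second; each chord root moves by that interval while the quality stays the same.
Cmaj: root C up a minor second → Db, giving Dbmaj.
CM7: root C up a minor second → Db, giving DbM7.
C+: root C up a minor second → Db, giving Db+.
DM7: root D up a minor second → Eb, giving EbM7.
Bmin7: root B up a minor second → C, giving Cmin7.
Gmin: root G up a minor second → Ab, giving Abmin.

Dbmaj DbM7 Db+ EbM7 Cmin7 Abmin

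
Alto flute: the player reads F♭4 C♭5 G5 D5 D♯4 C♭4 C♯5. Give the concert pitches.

Written C4 on the alto flute sounds as G3, a perfect fourth lower; apply that shift to every note.
Fb4 becomes Cb4
Cb5 becomes Gb4
G5 becomes D5
D5 becomes A4
D#4 becomes A#3
Cb4 becomes Gb3
C#5 becomes G#4

Cb4 Gb4 D5 A4 A#3 Gb3 G#4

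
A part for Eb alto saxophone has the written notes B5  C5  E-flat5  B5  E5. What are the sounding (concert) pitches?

D5 Eb4 Gb4 D5 G4

Written C4 on the Eb alto saxophone sounds as Eb3, a major sixth lower; apply that shift to every note.
B5 to D5
C5 to Eb4
Eb5 to Gb4
B5 to D5
E5 to G4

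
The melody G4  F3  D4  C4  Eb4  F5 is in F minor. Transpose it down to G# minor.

A#3 G#2 E#3 D#3 F#3 G#4

From F down to G# is a diminished seventh; apply that to each pitch.
G4 to A#3
F3 to G#2
D4 to E#3
C4 to D#3
Eb4 to F#3
F5 to G#4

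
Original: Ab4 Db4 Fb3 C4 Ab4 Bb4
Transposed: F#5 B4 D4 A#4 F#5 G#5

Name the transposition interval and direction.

up an augmented sixth

From Ab4 to F#5 is 6 letter names — a sixth of some quality.
Ab4 to F#5 is 10 semitones, which makes it an augmented sixth; the second version is higher, so the direction is up.
Checking another pair — Bb4 → G#5 — gives the same interval.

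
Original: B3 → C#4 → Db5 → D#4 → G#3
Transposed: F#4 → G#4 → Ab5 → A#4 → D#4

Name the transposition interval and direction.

up a perfect fifth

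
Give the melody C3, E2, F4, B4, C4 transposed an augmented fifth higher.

G#3 B#2 C#5 F##5 G#4

C3 -> G#3
E2 -> B#2
F4 -> C#5
B4 -> F##5
C4 -> G#4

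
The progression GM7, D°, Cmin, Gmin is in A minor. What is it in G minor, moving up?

A minor up to G minor is a minor seventh; each chord root moves by that interval while the quality stays the same.
GM7: root G up a minor seventh → F, giving FM7.
D°: root D up a minor seventh → C, giving C°.
Cmin: root C up a minor seventh → Bb, giving Bbmin.
Gmin: root G up a minor seventh → F, giving Fmin.

FM7 C° Bbmin Fmin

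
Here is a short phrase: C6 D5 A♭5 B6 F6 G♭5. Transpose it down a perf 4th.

C6 down a perfect fourth is G5.
A perfect fourth down from D5 gives A4.
Ab5 down a perfect fourth is Eb5.
B6 down a perfect fourth is F#6.
A perfect fourth down from F6 gives C6.
Gb5 down a perfect fourth is Db5.

G5 A4 Eb5 F#6 C6 Db5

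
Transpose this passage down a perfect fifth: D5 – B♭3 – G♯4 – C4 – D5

G4 Eb3 C#4 F3 G4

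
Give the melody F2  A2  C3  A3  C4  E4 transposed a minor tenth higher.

F2 becomes Ab3
A2 becomes C4
C3 becomes Eb4
A3 becomes C5
C4 becomes Eb5
E4 becomes G5

Ab3 C4 Eb4 C5 Eb5 G5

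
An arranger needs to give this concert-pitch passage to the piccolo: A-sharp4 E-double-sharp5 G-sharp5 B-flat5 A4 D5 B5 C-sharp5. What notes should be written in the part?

Written C4 sounds as C5 on the piccolo, so concert pitches are written a perfect octave down.
A#4 to A#3
E##5 to E##4
G#5 to G#4
Bb5 to Bb4
A4 to A3
D5 to D4
B5 to B4
C#5 to C#4

A#3 E##4 G#4 Bb4 A3 D4 B4 C#4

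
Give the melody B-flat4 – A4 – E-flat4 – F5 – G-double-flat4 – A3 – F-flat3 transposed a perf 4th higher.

Bb4 becomes Eb5
A4 becomes D5
Eb4 becomes Ab4
F5 becomes Bb5
Gbb4 becomes Cbb5
A3 becomes D4
Fb3 becomes Bbb3

Eb5 D5 Ab4 Bb5 Cbb5 D4 Bbb3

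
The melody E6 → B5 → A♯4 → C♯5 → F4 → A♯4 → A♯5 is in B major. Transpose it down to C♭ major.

Fb5 Cb5 Bb3 Db4 Gbb3 Bb3 Bb4

B major to C♭ major down is an augmented seventh, so every note moves down by that interval.
E6 to Fb5
B5 to Cb5
A#4 to Bb3
C#5 to Db4
F4 to Gbb3
A#4 to Bb3
A#5 to Bb4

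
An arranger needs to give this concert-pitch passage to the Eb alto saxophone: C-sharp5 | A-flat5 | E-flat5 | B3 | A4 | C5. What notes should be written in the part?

A#5 F6 C6 G#4 F#5 A5

Written C4 sounds as Eb3 on the Eb alto saxophone, so concert pitches are written a major sixth up.
C#5 gives A#5
Ab5 gives F6
Eb5 gives C6
B3 gives G#4
A4 gives F#5
C5 gives A5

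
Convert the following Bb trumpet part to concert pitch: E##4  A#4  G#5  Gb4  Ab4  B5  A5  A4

The Bb trumpet sounds a major second below written, so transpose each written note down a major second.
E##4 to D##4
A#4 to G#4
G#5 to F#5
Gb4 to Fb4
Ab4 to Gb4
B5 to A5
A5 to G5
A4 to G4

D##4 G#4 F#5 Fb4 Gb4 A5 G5 G4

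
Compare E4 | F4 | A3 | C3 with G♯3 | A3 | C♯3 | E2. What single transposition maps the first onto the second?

down a minor sixth

From E4 to G#3 is 6 letter names — a sixth of some quality.
G#3 to E4 is 8 semitones, which makes it a minor sixth; the second version is lower, so the direction is down.
Checking another pair — C3 → E2 — gives the same interval.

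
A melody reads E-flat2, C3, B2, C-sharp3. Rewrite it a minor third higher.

Gb2 Eb3 D3 E3

Eb2: a third up reaches G, and 3 semitones makes it Gb2.
A minor third up from C3 gives Eb3.
A minor third up from B2 gives D3.
C#3 up a minor third is E3.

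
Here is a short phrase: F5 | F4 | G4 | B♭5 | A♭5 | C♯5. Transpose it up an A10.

A#6 A#5 B#5 D#7 C#7 E##6

F5 gives A#6
F4 gives A#5
G4 gives B#5
Bb5 gives D#7
Ab5 gives C#7
C#5 gives E##6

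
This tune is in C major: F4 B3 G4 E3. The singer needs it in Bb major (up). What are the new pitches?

C major to Bb major up is a minor seventh, so every note moves up by that interval.
F4 to Eb5
B3 to A4
G4 to F5
E3 to D4

Eb5 A4 F5 D4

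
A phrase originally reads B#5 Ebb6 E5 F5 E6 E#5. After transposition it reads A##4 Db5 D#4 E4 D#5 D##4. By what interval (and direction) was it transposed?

down a minor ninth

From B#5 to A##4 is 9 letter names — a ninth of some quality.
A##4 to B#5 is 13 semitones, which makes it a minor ninth; the second version is lower, so the direction is down.
Checking another pair — E#5 → D##4 — gives the same interval.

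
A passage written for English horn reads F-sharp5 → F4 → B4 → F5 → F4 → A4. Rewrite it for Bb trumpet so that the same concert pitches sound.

C#5 C4 F#4 C5 C4 E4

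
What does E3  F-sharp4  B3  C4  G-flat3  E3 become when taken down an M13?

G1 A2 D2 Eb2 Bbb1 G1

E3 becomes G1
F#4 becomes A2
B3 becomes D2
C4 becomes Eb2
Gb3 becomes Bbb1
E3 becomes G1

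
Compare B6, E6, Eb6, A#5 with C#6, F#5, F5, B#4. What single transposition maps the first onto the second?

down a minor seventh

Take the first pair: B6 → C#6. B to C spans 7 letter names, so the interval is some kind of seventh.
C#6 to B6 is 10 semitones, which makes it a minor seventh; the second version is lower, so the direction is down.
Checking another pair — A#5 → B#4 — gives the same interval.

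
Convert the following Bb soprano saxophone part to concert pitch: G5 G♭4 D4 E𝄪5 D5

The Bb soprano saxophone sounds a major second below written, so transpose each written note down a major second.
G5 → F5
Gb4 → Fb4
D4 → C4
E##5 → D##5
D5 → C5

F5 Fb4 C4 D##5 C5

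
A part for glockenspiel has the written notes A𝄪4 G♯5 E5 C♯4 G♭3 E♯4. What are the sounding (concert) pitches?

The glockenspiel sounds a perfect fifteenth above written, so transpose each written note up a perfect fifteenth.
A##4 becomes A##6
G#5 becomes G#7
E5 becomes E7
C#4 becomes C#6
Gb3 becomes Gb5
E#4 becomes E#6

A##6 G#7 E7 C#6 Gb5 E#6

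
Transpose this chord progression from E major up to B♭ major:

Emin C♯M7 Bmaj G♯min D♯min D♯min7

Bbmin GM7 Fmaj Dmin Amin Amin7

E major up to B♭ major is a diminished fifth; each chord root moves by that interval while the quality stays the same.
Emin: root E up a diminished fifth → Bb, giving Bbmin.
C♯M7: root C♯ up a diminished fifth → G, giving GM7.
Bmaj: root B up a diminished fifth → F, giving Fmaj.
G♯min: root G♯ up a diminished fifth → D, giving Dmin.
D♯min: root D♯ up a diminished fifth → A, giving Amin.
D♯min7: root D♯ up a diminished fifth → A, giving Amin7.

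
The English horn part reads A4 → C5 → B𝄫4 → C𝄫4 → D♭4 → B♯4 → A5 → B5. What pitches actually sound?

D4 F4 Ebb4 Fbb3 Gb3 E#4 D5 E5

Written C4 on the English horn sounds as F3, a perfect fifth lower; apply that shift to every note.
A4 becomes D4
C5 becomes F4
Bbb4 becomes Ebb4
Cbb4 becomes Fbb3
Db4 becomes Gb3
B#4 becomes E#4
A5 becomes D5
B5 becomes E5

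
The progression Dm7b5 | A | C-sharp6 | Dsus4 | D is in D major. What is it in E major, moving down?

D major down to E major is a minor seventh; each chord root moves by that interval while the quality stays the same.
Dm7b5: root D down a minor seventh → E, giving Em7b5.
A: root A down a minor seventh → B, giving B.
C-sharp6: root C-sharp down a minor seventh → D#, giving D#6.
Dsus4: root D down a minor seventh → E, giving Esus4.
D: root D down a minor seventh → E, giving E.

Em7b5 B D#6 Esus4 E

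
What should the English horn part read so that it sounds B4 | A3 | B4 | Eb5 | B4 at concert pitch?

F#5 E4 F#5 Bb5 F#5

Written C4 sounds as F3 on the English horn, so concert pitches are written a perfect fifth up.
B4 to F#5
A3 to E4
B4 to F#5
Eb5 to Bb5
B4 to F#5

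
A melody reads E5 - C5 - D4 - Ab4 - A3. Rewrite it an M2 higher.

F#5 D5 E4 Bb4 B3

E5 -> F#5
C5 -> D5
D4 -> E4
Ab4 -> Bb4
A3 -> B3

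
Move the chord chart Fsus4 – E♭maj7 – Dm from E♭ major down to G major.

E♭ major down to G major is a minor sixth; each chord root moves by that interval while the quality stays the same.
Fsus4: root F down a minor sixth → A, giving Asus4.
E♭maj7: root E♭ down a minor sixth → G, giving Gmaj7.
Dm: root D down a minor sixth → F#, giving F#m.

Asus4 Gmaj7 F#m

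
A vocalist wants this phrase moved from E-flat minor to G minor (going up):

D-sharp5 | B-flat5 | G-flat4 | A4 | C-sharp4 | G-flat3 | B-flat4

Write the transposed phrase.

E-flat minor to G minor up is a major third, so every note moves up by that interval.
D#5 to F##5
Bb5 to D6
Gb4 to Bb4
A4 to C#5
C#4 to E#4
Gb3 to Bb3
Bb4 to D5

F##5 D6 Bb4 C#5 E#4 Bb3 D5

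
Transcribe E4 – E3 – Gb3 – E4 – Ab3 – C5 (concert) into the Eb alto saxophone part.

C#5 C#4 Eb4 C#5 F4 A5

The Eb alto saxophone sounds a major sixth below written, so the written part must be a major sixth above concert — transpose each note up.
E4 to C#5
E3 to C#4
Gb3 to Eb4
E4 to C#5
Ab3 to F4
C5 to A5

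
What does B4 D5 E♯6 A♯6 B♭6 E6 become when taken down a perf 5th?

B4: a fifth down reaches E, and 7 semitones makes it E4.
A perfect fifth down from D5 gives G4.
A perfect fifth down from E#6 gives A#5.
A#6: a fifth down reaches D, and 7 semitones makes it D#6.
Bb6 down a perfect fifth is Eb6.
A perfect fifth down from E6 gives A5.

E4 G4 A#5 D#6 Eb6 A5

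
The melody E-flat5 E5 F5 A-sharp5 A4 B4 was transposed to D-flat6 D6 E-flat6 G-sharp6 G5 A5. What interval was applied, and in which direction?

Take the first pair: Eb5 → Db6. E to D spans 7 letter names, so the interval is some kind of seventh.
Eb5 to Db6 is 10 semitones, which makes it a minor seventh; the second version is higher, so the direction is up.
Checking another pair — B4 → A5 — gives the same interval.

up a minor seventh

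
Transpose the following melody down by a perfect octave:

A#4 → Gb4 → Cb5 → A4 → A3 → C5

A#3 Gb3 Cb4 A3 A2 C4

A#4: an octave down reaches A, and 12 semitones makes it A#3.
A perfect octave down from Gb4 gives Gb3.
A perfect octave down from Cb5 gives Cb4.
A perfect octave down from A4 gives A3.
A3: an octave down reaches A, and 12 semitones makes it A2.
C5: an octave down reaches C, and 12 semitones makes it C4.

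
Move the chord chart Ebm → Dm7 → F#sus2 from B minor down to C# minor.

B minor down to C# minor is a minor seventh; each chord root moves by that interval while the quality stays the same.
Ebm: root Eb down a minor seventh → F, giving Fm.
Dm7: root D down a minor seventh → E, giving Em7.
F#sus2: root F# down a minor seventh → G#, giving G#sus2.

Fm Em7 G#sus2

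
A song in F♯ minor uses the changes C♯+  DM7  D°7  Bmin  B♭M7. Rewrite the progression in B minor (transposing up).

F♯ minor up to B minor is a perfect fourth; each chord root moves by that interval while the quality stays the same.
C♯+: root C♯ up a perfect fourth → F#, giving F#+.
DM7: root D up a perfect fourth → G, giving GM7.
D°7: root D up a perfect fourth → G, giving G°7.
Bmin: root B up a perfect fourth → E, giving Emin.
B♭M7: root B♭ up a perfect fourth → Eb, giving EbM7.

F#+ GM7 G°7 Emin EbM7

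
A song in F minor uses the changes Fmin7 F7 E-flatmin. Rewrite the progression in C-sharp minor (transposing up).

C#min7 C#7 Bmin

F minor up to C-sharp minor is an augmented fifth; each chord root moves by that interval while the quality stays the same.
Fmin7: root F up an augmented fifth → C#, giving C#min7.
F7: root F up an augmented fifth → C#, giving C#7.
E-flatmin: root E-flat up an augmented fifth → B, giving Bmin.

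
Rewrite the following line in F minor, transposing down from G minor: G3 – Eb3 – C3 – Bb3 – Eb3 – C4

F3 Db3 Bb2 Ab3 Db3 Bb3

G minor to F minor down is a major second, so every note moves down by that interval.
G3 -> F3
Eb3 -> Db3
C3 -> Bb2
Bb3 -> Ab3
Eb3 -> Db3
C4 -> Bb3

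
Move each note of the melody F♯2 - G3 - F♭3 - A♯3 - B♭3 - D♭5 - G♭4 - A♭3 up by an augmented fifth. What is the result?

C##3 D#4 C4 E##4 F#4 A5 D5 E4

F#2 -> C##3
G3 -> D#4
Fb3 -> C4
A#3 -> E##4
Bb3 -> F#4
Db5 -> A5
Gb4 -> D5
Ab3 -> E4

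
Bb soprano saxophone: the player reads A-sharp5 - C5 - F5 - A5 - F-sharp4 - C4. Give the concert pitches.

G#5 Bb4 Eb5 G5 E4 Bb3

The Bb soprano saxophone sounds a major second below written, so transpose each written note down a major second.
A#5 → G#5
C5 → Bb4
F5 → Eb5
A5 → G5
F#4 → E4
C4 → Bb3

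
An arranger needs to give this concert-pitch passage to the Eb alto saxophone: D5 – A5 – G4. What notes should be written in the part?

B5 F#6 E5

Written C4 sounds as Eb3 on the Eb alto saxophone, so concert pitches are written a major sixth up.
D5 → B5
A5 → F#6
G4 → E5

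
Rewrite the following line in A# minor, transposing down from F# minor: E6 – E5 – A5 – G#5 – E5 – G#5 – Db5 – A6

F# minor to A# minor down is a minor sixth, so every note moves down by that interval.
E6 -> G#5
E5 -> G#4
A5 -> C#5
G#5 -> B#4
E5 -> G#4
G#5 -> B#4
Db5 -> F4
A6 -> C#6

G#5 G#4 C#5 B#4 G#4 B#4 F4 C#6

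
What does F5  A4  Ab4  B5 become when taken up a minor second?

Gb5 Bb4 Bbb4 C6

F5 becomes Gb5
A4 becomes Bb4
Ab4 becomes Bbb4
B5 becomes C6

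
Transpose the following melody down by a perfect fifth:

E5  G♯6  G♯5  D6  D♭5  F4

A4 C#6 C#5 G5 Gb4 Bb3

A perfect fifth down from E5 gives A4.
G#6: a fifth down reaches C, and 7 semitones makes it C#6.
G#5: a fifth down reaches C, and 7 semitones makes it C#5.
A perfect fifth down from D6 gives G5.
Db5 down a perfect fifth is Gb4.
A perfect fifth down from F4 gives Bb3.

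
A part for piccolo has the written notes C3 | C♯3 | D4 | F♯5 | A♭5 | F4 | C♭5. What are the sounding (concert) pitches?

C4 C#4 D5 F#6 Ab6 F5 Cb6

Written C4 on the piccolo sounds as C5, a perfect octave higher; apply that shift to every note.
C3 becomes C4
C#3 becomes C#4
D4 becomes D5
F#5 becomes F#6
Ab5 becomes Ab6
F4 becomes F5
Cb5 becomes Cb6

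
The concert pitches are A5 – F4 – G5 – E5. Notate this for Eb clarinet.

F#5 D4 E5 C#5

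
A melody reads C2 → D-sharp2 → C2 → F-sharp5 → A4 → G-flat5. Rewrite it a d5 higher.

Gb2 A2 Gb2 C6 Eb5 Dbb6

C2 -> Gb2
D#2 -> A2
C2 -> Gb2
F#5 -> C6
A4 -> Eb5
Gb5 -> Dbb6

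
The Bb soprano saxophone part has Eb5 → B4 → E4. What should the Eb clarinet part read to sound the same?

Bb4 F#4 B3

First find concert pitch: the Bb soprano saxophone sounds a major second below written, so Eb5 B4 E4 sounds Db5 A4 D4.
Then write for Eb clarinet: it sounds a minor third above written, so the part must be a minor third below concert.
Db5 → Bb4
A4 → F#4
D4 → B3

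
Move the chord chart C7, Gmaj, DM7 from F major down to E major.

F major down to E major is a minor second; each chord root moves by that interval while the quality stays the same.
C7: root C down a minor second → B, giving B7.
Gmaj: root G down a minor second → F#, giving F#maj.
DM7: root D down a minor second → C#, giving C#M7.

B7 F#maj C#M7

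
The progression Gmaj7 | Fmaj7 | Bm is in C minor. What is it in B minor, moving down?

F#maj7 Emaj7 A#m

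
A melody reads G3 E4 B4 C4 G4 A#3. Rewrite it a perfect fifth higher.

A perfect fifth up from G3 gives D4.
E4 up a perfect fifth is B4.
B4: a fifth up reaches F, and 7 semitones makes it F#5.
A perfect fifth up from C4 gives G4.
G4: a fifth up reaches D, and 7 semitones makes it D5.
A perfect fifth up from A#3 gives E#4.

D4 B4 F#5 G4 D5 E#4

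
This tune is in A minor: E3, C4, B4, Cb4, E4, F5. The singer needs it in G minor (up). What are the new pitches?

From A up to G is a minor seventh; apply that to each pitch.
E3 to D4
C4 to Bb4
B4 to A5
Cb4 to Bbb4
E4 to D5
F5 to Eb6

D4 Bb4 A5 Bbb4 D5 Eb6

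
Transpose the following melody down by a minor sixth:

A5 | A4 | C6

C#5 C#4 E5

A5 to C#5
A4 to C#4
C6 to E5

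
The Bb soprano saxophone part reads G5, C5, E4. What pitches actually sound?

F5 Bb4 D4

Written C4 on the Bb soprano saxophone sounds as Bb3, a major second lower; apply that shift to every note.
G5 gives F5
C5 gives Bb4
E4 gives D4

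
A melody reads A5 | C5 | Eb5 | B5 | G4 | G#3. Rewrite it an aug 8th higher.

A#6 C#6 E6 B#6 G#5 G##4

A5 up an augmented octave is A#6.
C5: an octave up reaches C, and 13 semitones makes it C#6.
Eb5 up an augmented octave is E6.
B5 up an augmented octave is B#6.
G4: an octave up reaches G, and 13 semitones makes it G#5.
An augmented octave up from G#3 gives G##4.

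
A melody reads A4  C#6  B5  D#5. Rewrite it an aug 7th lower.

A4 down an augmented seventh is Bbb3.
C#6: a seventh down reaches D, and 12 semitones makes it Db5.
B5 down an augmented seventh is Cb5.
An augmented seventh down from D#5 gives Eb4.

Bbb3 Db5 Cb5 Eb4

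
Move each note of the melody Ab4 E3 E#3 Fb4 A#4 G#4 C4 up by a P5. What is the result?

Ab4: a fifth up reaches E, and 7 semitones makes it Eb5.
A perfect fifth up from E3 gives B3.
A perfect fifth up from E#3 gives B#3.
Fb4 up a perfect fifth is Cb5.
A perfect fifth up from A#4 gives E#5.
G#4 up a perfect fifth is D#5.
A perfect fifth up from C4 gives G4.

Eb5 B3 B#3 Cb5 E#5 D#5 G4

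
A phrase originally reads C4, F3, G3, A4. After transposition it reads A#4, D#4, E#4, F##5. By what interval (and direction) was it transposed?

up an augmented sixth

Take the first pair: C4 → A#4. C to A spans 6 letter names, so the interval is some kind of sixth.
C4 to A#4 is 10 semitones, which makes it an augmented sixth; the second version is higher, so the direction is up.
Checking another pair — A4 → F##5 — gives the same interval.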